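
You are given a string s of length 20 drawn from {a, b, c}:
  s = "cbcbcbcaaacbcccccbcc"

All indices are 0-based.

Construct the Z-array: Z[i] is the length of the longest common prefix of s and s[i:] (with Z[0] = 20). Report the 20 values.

Z[0]=20
i=1: i≥r, start 0; Z[1]=0
i=2: i≥r, start 0; Z[2]=5 grow→box=[2,7)
i=3: min(r-i=4, Z[1]=0)=0; Z[3]=0
i=4: min(r-i=3, Z[2]=5)=3; Z[4]=3
i=5: min(r-i=2, Z[3]=0)=0; Z[5]=0
i=6: min(r-i=1, Z[4]=3)=1; Z[6]=1
i=7: i≥r, start 0; Z[7]=0
i=8: i≥r, start 0; Z[8]=0
i=9: i≥r, start 0; Z[9]=0
i=10: i≥r, start 0; Z[10]=3 grow→box=[10,13)
i=11: min(r-i=2, Z[1]=0)=0; Z[11]=0
i=12: min(r-i=1, Z[2]=5)=1; Z[12]=1
i=13: i≥r, start 0; Z[13]=1 grow→box=[13,14)
i=14: i≥r, start 0; Z[14]=1 grow→box=[14,15)
i=15: i≥r, start 0; Z[15]=1 grow→box=[15,16)
i=16: i≥r, start 0; Z[16]=3 grow→box=[16,19)
i=17: min(r-i=2, Z[1]=0)=0; Z[17]=0
i=18: min(r-i=1, Z[2]=5)=1; Z[18]=1
i=19: i≥r, start 0; Z[19]=1 grow→box=[19,20)

[20, 0, 5, 0, 3, 0, 1, 0, 0, 0, 3, 0, 1, 1, 1, 1, 3, 0, 1, 1]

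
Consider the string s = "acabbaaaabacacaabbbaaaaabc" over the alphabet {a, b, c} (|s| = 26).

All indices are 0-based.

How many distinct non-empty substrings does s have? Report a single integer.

sorted suffixes:
  #0 SA[0]=19  'aaaaabc'
  #1 SA[1]=5  'aaaabacacaabbbaaaaabc'
  #2 SA[2]=20  'aaaabc'
  #3 SA[3]=6  'aaabacacaabbbaaaaabc'
  #4 SA[4]=21  'aaabc'
  #5 SA[5]=7  'aabacacaabbbaaaaabc'
  #6 SA[6]=14  'aabbbaaaaabc'
  #7 SA[7]=22  'aabc'
  #8 SA[8]=8  'abacacaabbbaaaaabc'
  #9 SA[9]=2  'abbaaaabacacaabbbaaaaabc'
  #10 SA[10]=15  'abbbaaaaabc'
  #11 SA[11]=23  'abc'
  #12 SA[12]=12  'acaabbbaaaaabc'
  #13 SA[13]=0  'acabbaaaabacacaabbbaaaaabc'
  #14 SA[14]=10  'acacaabbbaaaaabc'
  #15 SA[15]=18  'baaaaabc'
  #16 SA[16]=4  'baaaabacacaabbbaaaaabc'
  #17 SA[17]=9  'bacacaabbbaaaaabc'
  #18 SA[18]=17  'bbaaaaabc'
  #19 SA[19]=3  'bbaaaabacacaabbbaaaaabc'
  #20 SA[20]=16  'bbbaaaaabc'
  #21 SA[21]=24  'bc'
  #22 SA[22]=25  'c'
  #23 SA[23]=13  'caabbbaaaaabc'
  #24 SA[24]=1  'cabbaaaabacacaabbbaaaaabc'
  #25 SA[25]=11  'cacaabbbaaaaabc'

SA = [19, 5, 20, 6, 21, 7, 14, 22, 8, 2, 15, 23, 12, 0, 10, 18, 4, 9, 17, 3, 16, 24, 25, 13, 1, 11]
rank  pair      lcp
   1  s[19:],s[5:]  4  'aaaa'
   2  s[5:],s[20:]  5  'aaaab'
   3  s[20:],s[6:]  3  'aaa'
   4  s[6:],s[21:]  4  'aaab'
   5  s[21:],s[7:]  2  'aa'
   6  s[7:],s[14:]  3  'aab'
   7  s[14:],s[22:]  3  'aab'
   8  s[22:],s[8:]  1  'a'
   9  s[8:],s[2:]  2  'ab'
  10  s[2:],s[15:]  3  'abb'
  11  s[15:],s[23:]  2  'ab'
  12  s[23:],s[12:]  1  'a'
  13  s[12:],s[0:]  3  'aca'
  14  s[0:],s[10:]  3  'aca'
  15  s[10:],s[18:]  0  ''
  16  s[18:],s[4:]  5  'baaaa'
  17  s[4:],s[9:]  2  'ba'
  18  s[9:],s[17:]  1  'b'
  19  s[17:],s[3:]  6  'bbaaaa'
  20  s[3:],s[16:]  2  'bb'
  21  s[16:],s[24:]  1  'b'
  22  s[24:],s[25:]  0  ''
  23  s[25:],s[13:]  1  'c'
  24  s[13:],s[1:]  2  'ca'
  25  s[1:],s[11:]  2  'ca'

n(n+1)/2 = 26·27/2 = 351
Σ LCP = 0 + 4 + 5 + 3 + 4 + 2 + 3 + 3 + 1 + 2 + 3 + 2 + 1 + 3 + 3 + 0 + 5 + 2 + 1 + 6 + 2 + 1 + 0 + 1 + 2 + 2 = 61
distinct = 351 − 61 = 290

290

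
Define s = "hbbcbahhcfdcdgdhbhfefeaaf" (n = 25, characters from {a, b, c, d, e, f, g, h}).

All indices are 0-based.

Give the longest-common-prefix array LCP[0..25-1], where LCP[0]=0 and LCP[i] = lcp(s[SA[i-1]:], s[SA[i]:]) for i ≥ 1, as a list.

[0, 1, 1, 0, 1, 1, 1, 0, 1, 1, 0, 1, 1, 0, 1, 0, 1, 1, 2, 0, 0, 2, 1, 1, 1]

sorted suffixes:
  #0 SA[0]=22  'aaf'
  #1 SA[1]=23  'af'
  #2 SA[2]=5  'ahhcfdcdgdhbhfefeaaf'
  #3 SA[3]=4  'bahhcfdcdgdhbhfefeaaf'
  #4 SA[4]=1  'bbcbahhcfdcdgdhbhfefeaaf'
  #5 SA[5]=2  'bcbahhcfdcdgdhbhfefeaaf'
  #6 SA[6]=16  'bhfefeaaf'
  #7 SA[7]=3  'cbahhcfdcdgdhbhfefeaaf'
  #8 SA[8]=11  'cdgdhbhfefeaaf'
  #9 SA[9]=8  'cfdcdgdhbhfefeaaf'
  #10 SA[10]=10  'dcdgdhbhfefeaaf'
  #11 SA[11]=12  'dgdhbhfefeaaf'
  #12 SA[12]=14  'dhbhfefeaaf'
  #13 SA[13]=21  'eaaf'
  #14 SA[14]=19  'efeaaf'
  #15 SA[15]=24  'f'
  #16 SA[16]=9  'fdcdgdhbhfefeaaf'
  #17 SA[17]=20  'feaaf'
  #18 SA[18]=18  'fefeaaf'
  #19 SA[19]=13  'gdhbhfefeaaf'
  #20 SA[20]=0  'hbbcbahhcfdcdgdhbhfefeaaf'
  #21 SA[21]=15  'hbhfefeaaf'
  #22 SA[22]=7  'hcfdcdgdhbhfefeaaf'
  #23 SA[23]=17  'hfefeaaf'
  #24 SA[24]=6  'hhcfdcdgdhbhfefeaaf'

SA = [22, 23, 5, 4, 1, 2, 16, 3, 11, 8, 10, 12, 14, 21, 19, 24, 9, 20, 18, 13, 0, 15, 7, 17, 6]
i: (SA[i-1],SA[i]) lcp shared
  1: (22,23) 1 'a'
  2: (23,5) 1 'a'
  3: (5,4) 0 ''
  4: (4,1) 1 'b'
  5: (1,2) 1 'b'
  6: (2,16) 1 'b'
  7: (16,3) 0 ''
  8: (3,11) 1 'c'
  9: (11,8) 1 'c'
  10: (8,10) 0 ''
  11: (10,12) 1 'd'
  12: (12,14) 1 'd'
  13: (14,21) 0 ''
  14: (21,19) 1 'e'
  15: (19,24) 0 ''
  16: (24,9) 1 'f'
  17: (9,20) 1 'f'
  18: (20,18) 2 'fe'
  19: (18,13) 0 ''
  20: (13,0) 0 ''
  21: (0,15) 2 'hb'
  22: (15,7) 1 'h'
  23: (7,17) 1 'h'
  24: (17,6) 1 'h'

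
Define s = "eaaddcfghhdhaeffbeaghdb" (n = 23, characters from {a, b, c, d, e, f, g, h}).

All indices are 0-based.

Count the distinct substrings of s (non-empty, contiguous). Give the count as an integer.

sorted suffixes:
  #0 SA[0]=1  'aaddcfghhdhaeffbeaghdb'
  #1 SA[1]=2  'addcfghhdhaeffbeaghdb'
  #2 SA[2]=12  'aeffbeaghdb'
  #3 SA[3]=18  'aghdb'
  #4 SA[4]=22  'b'
  #5 SA[5]=16  'beaghdb'
  #6 SA[6]=5  'cfghhdhaeffbeaghdb'
  #7 SA[7]=21  'db'
  #8 SA[8]=4  'dcfghhdhaeffbeaghdb'
  #9 SA[9]=3  'ddcfghhdhaeffbeaghdb'
  #10 SA[10]=10  'dhaeffbeaghdb'
  #11 SA[11]=0  'eaaddcfghhdhaeffbeaghdb'
  #12 SA[12]=17  'eaghdb'
  #13 SA[13]=13  'effbeaghdb'
  #14 SA[14]=15  'fbeaghdb'
  #15 SA[15]=14  'ffbeaghdb'
  #16 SA[16]=6  'fghhdhaeffbeaghdb'
  #17 SA[17]=19  'ghdb'
  #18 SA[18]=7  'ghhdhaeffbeaghdb'
  #19 SA[19]=11  'haeffbeaghdb'
  #20 SA[20]=20  'hdb'
  #21 SA[21]=9  'hdhaeffbeaghdb'
  #22 SA[22]=8  'hhdhaeffbeaghdb'

SA = [1, 2, 12, 18, 22, 16, 5, 21, 4, 3, 10, 0, 17, 13, 15, 14, 6, 19, 7, 11, 20, 9, 8]
rank  pair      lcp
   1  s[1:],s[2:]  1  'a'
   2  s[2:],s[12:]  1  'a'
   3  s[12:],s[18:]  1  'a'
   4  s[18:],s[22:]  0  ''
   5  s[22:],s[16:]  1  'b'
   6  s[16:],s[5:]  0  ''
   7  s[5:],s[21:]  0  ''
   8  s[21:],s[4:]  1  'd'
   9  s[4:],s[3:]  1  'd'
  10  s[3:],s[10:]  1  'd'
  11  s[10:],s[0:]  0  ''
  12  s[0:],s[17:]  2  'ea'
  13  s[17:],s[13:]  1  'e'
  14  s[13:],s[15:]  0  ''
  15  s[15:],s[14:]  1  'f'
  16  s[14:],s[6:]  1  'f'
  17  s[6:],s[19:]  0  ''
  18  s[19:],s[7:]  2  'gh'
  19  s[7:],s[11:]  0  ''
  20  s[11:],s[20:]  1  'h'
  21  s[20:],s[9:]  2  'hd'
  22  s[9:],s[8:]  1  'h'

n(n+1)/2 = 23·24/2 = 276
Σ LCP = 0 + 1 + 1 + 1 + 0 + 1 + 0 + 0 + 1 + 1 + 1 + 0 + 2 + 1 + 0 + 1 + 1 + 0 + 2 + 0 + 1 + 2 + 1 = 18
distinct = 276 − 18 = 258

258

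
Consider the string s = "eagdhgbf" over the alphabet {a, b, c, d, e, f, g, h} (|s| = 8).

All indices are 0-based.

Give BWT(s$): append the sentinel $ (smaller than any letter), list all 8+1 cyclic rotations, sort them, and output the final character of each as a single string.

fegg$bhad

rank  rotation   last
    0  $eagdhgbf  f
    1  agdhgbf$e  e
    2  bf$eagdhg  g
    3  dhgbf$eag  g
    4  eagdhgbf$  $
    5  f$eagdhgb  b
    6  gbf$eagdh  h
    7  gdhgbf$ea  a
    8  hgbf$eagd  d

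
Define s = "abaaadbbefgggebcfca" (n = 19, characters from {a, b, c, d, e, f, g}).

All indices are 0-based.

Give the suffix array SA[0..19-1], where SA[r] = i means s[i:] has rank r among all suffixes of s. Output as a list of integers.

[18, 2, 3, 0, 4, 1, 6, 14, 7, 17, 15, 5, 13, 8, 16, 9, 12, 11, 10]

sorted suffixes:
  #0 SA[0]=18  'a'
  #1 SA[1]=2  'aaadbbefgggebcfca'
  #2 SA[2]=3  'aadbbefgggebcfca'
  #3 SA[3]=0  'abaaadbbefgggebcfca'
  #4 SA[4]=4  'adbbefgggebcfca'
  #5 SA[5]=1  'baaadbbefgggebcfca'
  #6 SA[6]=6  'bbefgggebcfca'
  #7 SA[7]=14  'bcfca'
  #8 SA[8]=7  'befgggebcfca'
  #9 SA[9]=17  'ca'
  #10 SA[10]=15  'cfca'
  #11 SA[11]=5  'dbbefgggebcfca'
  #12 SA[12]=13  'ebcfca'
  #13 SA[13]=8  'efgggebcfca'
  #14 SA[14]=16  'fca'
  #15 SA[15]=9  'fgggebcfca'
  #16 SA[16]=12  'gebcfca'
  #17 SA[17]=11  'ggebcfca'
  #18 SA[18]=10  'gggebcfca'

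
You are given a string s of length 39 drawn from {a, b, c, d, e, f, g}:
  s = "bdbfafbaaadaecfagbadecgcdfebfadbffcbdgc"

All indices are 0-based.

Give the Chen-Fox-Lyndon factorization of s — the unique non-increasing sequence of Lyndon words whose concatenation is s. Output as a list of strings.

["bdbf", "afb", "aaadaecfagbadecgcdfebfadbffcbdgc"]

emit factor 1: 'bdbf' (i=0, period=4)
emit factor 2: 'afb' (i=4, period=3)
emit factor 3: 'aaadaecfagbadecgcdfebfadbffcbdgc' (i=7, period=32)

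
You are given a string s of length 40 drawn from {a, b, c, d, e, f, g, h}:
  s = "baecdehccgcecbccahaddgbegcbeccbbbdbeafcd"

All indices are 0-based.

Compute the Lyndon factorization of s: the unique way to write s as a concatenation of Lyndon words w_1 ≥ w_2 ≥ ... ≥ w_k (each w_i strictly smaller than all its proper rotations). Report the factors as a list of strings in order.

["b", "aecdehccgcecbccah", "addgbegcbeccbbbdbeafcd"]

emit factor 1: 'b' (i=0, period=1)
emit factor 2: 'aecdehccgcecbccah' (i=1, period=17)
emit factor 3: 'addgbegcbeccbbbdbeafcd' (i=18, period=22)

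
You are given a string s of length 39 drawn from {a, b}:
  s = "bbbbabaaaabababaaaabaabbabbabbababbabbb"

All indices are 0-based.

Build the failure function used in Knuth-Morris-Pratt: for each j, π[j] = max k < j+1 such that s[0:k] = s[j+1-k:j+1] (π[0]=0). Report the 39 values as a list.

π[0] = 0
j=1 s[j]='b': π[1]=1 (border 'b')
j=2 s[j]='b': π[2]=2 (border 'bb')
j=3 s[j]='b': π[3]=3 (border 'bbb')
j=4 s[j]='a': k: 3→2→1→0; π[4]=0 (border '')
j=5 s[j]='b': π[5]=1 (border 'b')
j=6 s[j]='a': k: 1→0; π[6]=0 (border '')
j=7 s[j]='a': π[7]=0 (border '')
j=8 s[j]='a': π[8]=0 (border '')
j=9 s[j]='a': π[9]=0 (border '')
j=10 s[j]='b': π[10]=1 (border 'b')
j=11 s[j]='a': k: 1→0; π[11]=0 (border '')
j=12 s[j]='b': π[12]=1 (border 'b')
j=13 s[j]='a': k: 1→0; π[13]=0 (border '')
j=14 s[j]='b': π[14]=1 (border 'b')
j=15 s[j]='a': k: 1→0; π[15]=0 (border '')
j=16 s[j]='a': π[16]=0 (border '')
j=17 s[j]='a': π[17]=0 (border '')
j=18 s[j]='a': π[18]=0 (border '')
j=19 s[j]='b': π[19]=1 (border 'b')
j=20 s[j]='a': k: 1→0; π[20]=0 (border '')
j=21 s[j]='a': π[21]=0 (border '')
j=22 s[j]='b': π[22]=1 (border 'b')
j=23 s[j]='b': π[23]=2 (border 'bb')
j=24 s[j]='a': k: 2→1→0; π[24]=0 (border '')
j=25 s[j]='b': π[25]=1 (border 'b')
j=26 s[j]='b': π[26]=2 (border 'bb')
j=27 s[j]='a': k: 2→1→0; π[27]=0 (border '')
j=28 s[j]='b': π[28]=1 (border 'b')
j=29 s[j]='b': π[29]=2 (border 'bb')
j=30 s[j]='a': k: 2→1→0; π[30]=0 (border '')
j=31 s[j]='b': π[31]=1 (border 'b')
j=32 s[j]='a': k: 1→0; π[32]=0 (border '')
j=33 s[j]='b': π[33]=1 (border 'b')
j=34 s[j]='b': π[34]=2 (border 'bb')
j=35 s[j]='a': k: 2→1→0; π[35]=0 (border '')
j=36 s[j]='b': π[36]=1 (border 'b')
j=37 s[j]='b': π[37]=2 (border 'bb')
j=38 s[j]='b': π[38]=3 (border 'bbb')

[0, 1, 2, 3, 0, 1, 0, 0, 0, 0, 1, 0, 1, 0, 1, 0, 0, 0, 0, 1, 0, 0, 1, 2, 0, 1, 2, 0, 1, 2, 0, 1, 0, 1, 2, 0, 1, 2, 3]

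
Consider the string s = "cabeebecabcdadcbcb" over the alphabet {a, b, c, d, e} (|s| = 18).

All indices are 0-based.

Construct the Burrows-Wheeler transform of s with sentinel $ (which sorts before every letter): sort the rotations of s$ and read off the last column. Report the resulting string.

bccdccaeae$bdbcaebb

rank  rotation             last
    0  $cabeebecabcdadcbcb  b
    1  abcdadcbcb$cabeebec  c
    2  abeebecabcdadcbcb$c  c
    3  adcbcb$cabeebecabcd  d
    4  b$cabeebecabcdadcbc  c
    5  bcb$cabeebecabcdadc  c
    6  bcdadcbcb$cabeebeca  a
    7  becabcdadcbcb$cabee  e
    8  beebecabcdadcbcb$ca  a
    9  cabcdadcbcb$cabeebe  e
   10  cabeebecabcdadcbcb$  $
   11  cb$cabeebecabcdadcb  b
   12  cbcb$cabeebecabcdad  d
   13  cdadcbcb$cabeebecab  b
   14  dadcbcb$cabeebecabc  c
   15  dcbcb$cabeebecabcda  a
   16  ebecabcdadcbcb$cabe  e
   17  ecabcdadcbcb$cabeeb  b
   18  eebecabcdadcbcb$cab  b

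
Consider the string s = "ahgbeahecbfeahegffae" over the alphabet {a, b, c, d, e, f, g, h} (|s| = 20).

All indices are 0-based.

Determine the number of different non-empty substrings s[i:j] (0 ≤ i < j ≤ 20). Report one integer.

190

rank | idx | suffix
   0 |  18 | ae
   1 |   5 | ahecbfeahegffae
   2 |  12 | ahegffae
   3 |   0 | ahgbeahecbfeahegffae
   4 |   3 | beahecbfeahegffae
   5 |   9 | bfeahegffae
   6 |   8 | cbfeahegffae
   7 |  19 | e
   8 |   4 | eahecbfeahegffae
   9 |  11 | eahegffae
  10 |   7 | ecbfeahegffae
  11 |  14 | egffae
  12 |  17 | fae
  13 |  10 | feahegffae
  14 |  16 | ffae
  15 |   2 | gbeahecbfeahegffae
  16 |  15 | gffae
  17 |   6 | hecbfeahegffae
  18 |  13 | hegffae
  19 |   1 | hgbeahecbfeahegffae

SA = [18, 5, 12, 0, 3, 9, 8, 19, 4, 11, 7, 14, 17, 10, 16, 2, 15, 6, 13, 1]
i: (SA[i-1],SA[i]) lcp shared
  1: (18,5) 1 'a'
  2: (5,12) 3 'ahe'
  3: (12,0) 2 'ah'
  4: (0,3) 0 ''
  5: (3,9) 1 'b'
  6: (9,8) 0 ''
  7: (8,19) 0 ''
  8: (19,4) 1 'e'
  9: (4,11) 4 'eahe'
  10: (11,7) 1 'e'
  11: (7,14) 1 'e'
  12: (14,17) 0 ''
  13: (17,10) 1 'f'
  14: (10,16) 1 'f'
  15: (16,2) 0 ''
  16: (2,15) 1 'g'
  17: (15,6) 0 ''
  18: (6,13) 2 'he'
  19: (13,1) 1 'h'

n(n+1)/2 = 20·21/2 = 210
Σ LCP = 0 + 1 + 3 + 2 + 0 + 1 + 0 + 0 + 1 + 4 + 1 + 1 + 0 + 1 + 1 + 0 + 1 + 0 + 2 + 1 = 20
distinct = 210 − 20 = 190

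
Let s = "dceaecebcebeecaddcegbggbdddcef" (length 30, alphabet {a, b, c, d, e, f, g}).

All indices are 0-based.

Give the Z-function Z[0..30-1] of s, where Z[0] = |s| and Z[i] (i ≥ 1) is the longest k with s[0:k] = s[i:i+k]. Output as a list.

Z[0]=30
i=1: fresh scan; Z[1]=0
i=2: fresh scan; Z[2]=0
i=3: fresh scan; Z[3]=0
i=4: fresh scan; Z[4]=0
i=5: fresh scan; Z[5]=0
i=6: fresh scan; Z[6]=0
i=7: fresh scan; Z[7]=0
i=8: fresh scan; Z[8]=0
i=9: fresh scan; Z[9]=0
i=10: fresh scan; Z[10]=0
i=11: fresh scan; Z[11]=0
i=12: fresh scan; Z[12]=0
i=13: fresh scan; Z[13]=0
i=14: fresh scan; Z[14]=0
i=15: fresh scan; Z[15]=1 scan→box=[15,16)
i=16: fresh scan; Z[16]=3 scan→box=[16,19)
i=17: min(r-i=2, Z[1]=0)=0; Z[17]=0
i=18: min(r-i=1, Z[2]=0)=0; Z[18]=0
i=19: fresh scan; Z[19]=0
i=20: fresh scan; Z[20]=0
i=21: fresh scan; Z[21]=0
i=22: fresh scan; Z[22]=0
i=23: fresh scan; Z[23]=0
i=24: fresh scan; Z[24]=1 scan→box=[24,25)
i=25: fresh scan; Z[25]=1 scan→box=[25,26)
i=26: fresh scan; Z[26]=3 scan→box=[26,29)
i=27: min(r-i=2, Z[1]=0)=0; Z[27]=0
i=28: min(r-i=1, Z[2]=0)=0; Z[28]=0
i=29: fresh scan; Z[29]=0

[30, 0, 0, 0, 0, 0, 0, 0, 0, 0, 0, 0, 0, 0, 0, 1, 3, 0, 0, 0, 0, 0, 0, 0, 1, 1, 3, 0, 0, 0]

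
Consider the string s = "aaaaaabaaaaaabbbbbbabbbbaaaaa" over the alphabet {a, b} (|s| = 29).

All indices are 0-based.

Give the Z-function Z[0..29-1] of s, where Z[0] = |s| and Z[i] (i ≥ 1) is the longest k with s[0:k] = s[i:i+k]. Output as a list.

[29, 5, 4, 3, 2, 1, 0, 7, 5, 4, 3, 2, 1, 0, 0, 0, 0, 0, 0, 1, 0, 0, 0, 0, 5, 4, 3, 2, 1]

Z[0]=29
i=1: i≥r, start 0; Z[1]=5 scan→box=[1,6)
i=2: min(r-i=4, Z[1]=5)=4; Z[2]=4
i=3: min(r-i=3, Z[2]=4)=3; Z[3]=3
i=4: min(r-i=2, Z[3]=3)=2; Z[4]=2
i=5: min(r-i=1, Z[4]=2)=1; Z[5]=1
i=6: i≥r, start 0; Z[6]=0
i=7: i≥r, start 0; Z[7]=7 scan→box=[7,14)
i=8: min(r-i=6, Z[1]=5)=5; Z[8]=5
i=9: min(r-i=5, Z[2]=4)=4; Z[9]=4
i=10: min(r-i=4, Z[3]=3)=3; Z[10]=3
i=11: min(r-i=3, Z[4]=2)=2; Z[11]=2
i=12: min(r-i=2, Z[5]=1)=1; Z[12]=1
i=13: min(r-i=1, Z[6]=0)=0; Z[13]=0
i=14: i≥r, start 0; Z[14]=0
i=15: i≥r, start 0; Z[15]=0
i=16: i≥r, start 0; Z[16]=0
i=17: i≥r, start 0; Z[17]=0
i=18: i≥r, start 0; Z[18]=0
i=19: i≥r, start 0; Z[19]=1 scan→box=[19,20)
i=20: i≥r, start 0; Z[20]=0
i=21: i≥r, start 0; Z[21]=0
i=22: i≥r, start 0; Z[22]=0
i=23: i≥r, start 0; Z[23]=0
i=24: i≥r, start 0; Z[24]=5 scan→box=[24,29)
i=25: min(r-i=4, Z[1]=5)=4; Z[25]=4
i=26: min(r-i=3, Z[2]=4)=3; Z[26]=3
i=27: min(r-i=2, Z[3]=3)=2; Z[27]=2
i=28: min(r-i=1, Z[4]=2)=1; Z[28]=1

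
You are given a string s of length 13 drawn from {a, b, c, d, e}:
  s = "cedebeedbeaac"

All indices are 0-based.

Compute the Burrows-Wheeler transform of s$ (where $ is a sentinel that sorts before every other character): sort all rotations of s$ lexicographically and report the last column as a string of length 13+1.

rank  rotation        last
    0  $cedebeedbeaac  c
    1  aac$cedebeedbe  e
    2  ac$cedebeedbea  a
    3  beaac$cedebeed  d
    4  beedbeaac$cede  e
    5  c$cedebeedbeaa  a
    6  cedebeedbeaac$  $
    7  dbeaac$cedebee  e
    8  debeedbeaac$ce  e
    9  eaac$cedebeedb  b
   10  ebeedbeaac$ced  d
   11  edbeaac$cedebe  e
   12  edebeedbeaac$c  c
   13  eedbeaac$cedeb  b

ceadea$eebdecb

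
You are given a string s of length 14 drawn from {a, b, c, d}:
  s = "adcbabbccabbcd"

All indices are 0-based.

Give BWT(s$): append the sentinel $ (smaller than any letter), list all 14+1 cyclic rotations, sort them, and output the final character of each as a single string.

rank  rotation         last
    0  $adcbabbccabbcd  d
    1  abbccabbcd$adcb  b
    2  abbcd$adcbabbcc  c
    3  adcbabbccabbcd$  $
    4  babbccabbcd$adc  c
    5  bbccabbcd$adcba  a
    6  bbcd$adcbabbcca  a
    7  bccabbcd$adcbab  b
    8  bcd$adcbabbccab  b
    9  cabbcd$adcbabbc  c
   10  cbabbccabbcd$ad  d
   11  ccabbcd$adcbabb  b
   12  cd$adcbabbccabb  b
   13  d$adcbabbccabbc  c
   14  dcbabbccabbcd$a  a

dbc$caabbcdbbca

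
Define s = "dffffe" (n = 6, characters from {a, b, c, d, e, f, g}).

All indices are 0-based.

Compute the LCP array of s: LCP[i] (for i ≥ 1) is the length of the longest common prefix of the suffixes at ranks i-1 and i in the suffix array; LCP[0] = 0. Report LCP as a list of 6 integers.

rank→(start, suffix):
  0 → (0, 'dffffe')
  1 → (5, 'e')
  2 → (4, 'fe')
  3 → (3, 'ffe')
  4 → (2, 'fffe')
  5 → (1, 'ffffe')

SA = [0, 5, 4, 3, 2, 1]
[i] adj suffixes → lcp
  [1] 0/5 → 0 ('')
  [2] 5/4 → 0 ('')
  [3] 4/3 → 1 ('f')
  [4] 3/2 → 2 ('ff')
  [5] 2/1 → 3 ('fff')

[0, 0, 0, 1, 2, 3]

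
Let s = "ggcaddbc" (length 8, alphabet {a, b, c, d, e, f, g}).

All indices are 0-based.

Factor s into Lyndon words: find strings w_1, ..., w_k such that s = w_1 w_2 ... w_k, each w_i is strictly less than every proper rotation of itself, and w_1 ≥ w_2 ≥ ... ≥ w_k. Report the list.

emit factor 1: 'g' (i=0, period=1)
emit factor 2: 'g' (i=1, period=1)
emit factor 3: 'c' (i=2, period=1)
emit factor 4: 'addbc' (i=3, period=5)

["g", "g", "c", "addbc"]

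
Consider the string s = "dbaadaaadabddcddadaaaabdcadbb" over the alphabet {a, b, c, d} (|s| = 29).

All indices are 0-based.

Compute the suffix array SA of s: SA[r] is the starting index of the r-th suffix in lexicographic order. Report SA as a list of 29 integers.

[18, 19, 5, 20, 2, 6, 21, 9, 16, 3, 7, 25, 28, 1, 27, 22, 10, 24, 13, 17, 4, 8, 15, 0, 26, 23, 12, 14, 11]

rank→(start, suffix):
  0 → (18, 'aaaabdcadbb')
  1 → (19, 'aaabdcadbb')
  2 → (5, 'aaadabddcddadaaaabdcadbb')
  3 → (20, 'aabdcadbb')
  4 → (2, 'aadaaadabddcddadaaaabdcadbb')
  5 → (6, 'aadabddcddadaaaabdcadbb')
  6 → (21, 'abdcadbb')
  7 → (9, 'abddcddadaaaabdcadbb')
  8 → (16, 'adaaaabdcadbb')
  9 → (3, 'adaaadabddcddadaaaabdcadbb')
  10 → (7, 'adabddcddadaaaabdcadbb')
  11 → (25, 'adbb')
  12 → (28, 'b')
  13 → (1, 'baadaaadabddcddadaaaabdcadbb')
  14 → (27, 'bb')
  15 → (22, 'bdcadbb')
  16 → (10, 'bddcddadaaaabdcadbb')
  17 → (24, 'cadbb')
  18 → (13, 'cddadaaaabdcadbb')
  19 → (17, 'daaaabdcadbb')
  20 → (4, 'daaadabddcddadaaaabdcadbb')
  21 → (8, 'dabddcddadaaaabdcadbb')
  22 → (15, 'dadaaaabdcadbb')
  23 → (0, 'dbaadaaadabddcddadaaaabdcadbb')
  24 → (26, 'dbb')
  25 → (23, 'dcadbb')
  26 → (12, 'dcddadaaaabdcadbb')
  27 → (14, 'ddadaaaabdcadbb')
  28 → (11, 'ddcddadaaaabdcadbb')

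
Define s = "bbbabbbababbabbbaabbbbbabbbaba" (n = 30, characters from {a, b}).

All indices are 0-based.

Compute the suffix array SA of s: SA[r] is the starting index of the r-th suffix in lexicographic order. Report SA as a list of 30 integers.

[29, 16, 27, 7, 9, 12, 23, 3, 17, 28, 15, 26, 6, 8, 11, 22, 2, 14, 25, 5, 10, 21, 1, 13, 24, 4, 20, 0, 19, 18]

sorted suffixes:
  #0 SA[0]=29  'a'
  #1 SA[1]=16  'aabbbbbabbbaba'
  #2 SA[2]=27  'aba'
  #3 SA[3]=7  'ababbabbbaabbbbbabbbaba'
  #4 SA[4]=9  'abbabbbaabbbbbabbbaba'
  #5 SA[5]=12  'abbbaabbbbbabbbaba'
  #6 SA[6]=23  'abbbaba'
  #7 SA[7]=3  'abbbababbabbbaabbbbbabbbaba'
  #8 SA[8]=17  'abbbbbabbbaba'
  #9 SA[9]=28  'ba'
  #10 SA[10]=15  'baabbbbbabbbaba'
  #11 SA[11]=26  'baba'
  #12 SA[12]=6  'bababbabbbaabbbbbabbbaba'
  #13 SA[13]=8  'babbabbbaabbbbbabbbaba'
  #14 SA[14]=11  'babbbaabbbbbabbbaba'
  #15 SA[15]=22  'babbbaba'
  #16 SA[16]=2  'babbbababbabbbaabbbbbabbbaba'
  #17 SA[17]=14  'bbaabbbbbabbbaba'
  #18 SA[18]=25  'bbaba'
  #19 SA[19]=5  'bbababbabbbaabbbbbabbbaba'
  #20 SA[20]=10  'bbabbbaabbbbbabbbaba'
  #21 SA[21]=21  'bbabbbaba'
  #22 SA[22]=1  'bbabbbababbabbbaabbbbbabbbaba'
  #23 SA[23]=13  'bbbaabbbbbabbbaba'
  #24 SA[24]=24  'bbbaba'
  #25 SA[25]=4  'bbbababbabbbaabbbbbabbbaba'
  #26 SA[26]=20  'bbbabbbaba'
  #27 SA[27]=0  'bbbabbbababbabbbaabbbbbabbbaba'
  #28 SA[28]=19  'bbbbabbbaba'
  #29 SA[29]=18  'bbbbbabbbaba'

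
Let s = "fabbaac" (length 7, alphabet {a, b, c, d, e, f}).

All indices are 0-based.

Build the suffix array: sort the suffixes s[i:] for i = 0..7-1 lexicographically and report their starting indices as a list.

[4, 1, 5, 3, 2, 6, 0]

rank | idx | suffix
   0 |   4 | aac
   1 |   1 | abbaac
   2 |   5 | ac
   3 |   3 | baac
   4 |   2 | bbaac
   5 |   6 | c
   6 |   0 | fabbaac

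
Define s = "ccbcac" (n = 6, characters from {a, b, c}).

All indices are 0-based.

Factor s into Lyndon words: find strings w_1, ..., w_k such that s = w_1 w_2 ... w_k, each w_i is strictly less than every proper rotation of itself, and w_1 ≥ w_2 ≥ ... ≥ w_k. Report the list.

["c", "c", "bc", "ac"]

emit factor 1: 'c' (i=0, period=1)
emit factor 2: 'c' (i=1, period=1)
emit factor 3: 'bc' (i=2, period=2)
emit factor 4: 'ac' (i=4, period=2)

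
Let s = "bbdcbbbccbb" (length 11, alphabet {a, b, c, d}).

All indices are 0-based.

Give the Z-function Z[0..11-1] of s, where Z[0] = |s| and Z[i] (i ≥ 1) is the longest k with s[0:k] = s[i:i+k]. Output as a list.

Z[0]=11
i=1: fresh scan; Z[1]=1 extend→box=[1,2)
i=2: fresh scan; Z[2]=0
i=3: fresh scan; Z[3]=0
i=4: fresh scan; Z[4]=2 extend→box=[4,6)
i=5: min(r-i=1, Z[1]=1)=1; Z[5]=2 extend→box=[5,7)
i=6: min(r-i=1, Z[1]=1)=1; Z[6]=1
i=7: fresh scan; Z[7]=0
i=8: fresh scan; Z[8]=0
i=9: fresh scan; Z[9]=2 extend→box=[9,11)
i=10: min(r-i=1, Z[1]=1)=1; Z[10]=1

[11, 1, 0, 0, 2, 2, 1, 0, 0, 2, 1]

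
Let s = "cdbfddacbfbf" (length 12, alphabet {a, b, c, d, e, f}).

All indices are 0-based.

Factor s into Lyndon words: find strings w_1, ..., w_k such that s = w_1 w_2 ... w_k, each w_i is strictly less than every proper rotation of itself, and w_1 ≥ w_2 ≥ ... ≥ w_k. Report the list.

["cd", "bfdd", "acbfbf"]

emit factor 1: 'cd' (i=0, period=2)
emit factor 2: 'bfdd' (i=2, period=4)
emit factor 3: 'acbfbf' (i=6, period=6)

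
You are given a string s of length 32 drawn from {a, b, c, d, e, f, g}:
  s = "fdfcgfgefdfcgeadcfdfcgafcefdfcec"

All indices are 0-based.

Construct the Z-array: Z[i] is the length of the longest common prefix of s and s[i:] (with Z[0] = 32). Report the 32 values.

Z[0]=32
i=1: fresh scan; Z[1]=0
i=2: fresh scan; Z[2]=1 scan→box=[2,3)
i=3: fresh scan; Z[3]=0
i=4: fresh scan; Z[4]=0
i=5: fresh scan; Z[5]=1 scan→box=[5,6)
i=6: fresh scan; Z[6]=0
i=7: fresh scan; Z[7]=0
i=8: fresh scan; Z[8]=5 scan→box=[8,13)
i=9: min(r-i=4, Z[1]=0)=0; Z[9]=0
i=10: min(r-i=3, Z[2]=1)=1; Z[10]=1
i=11: min(r-i=2, Z[3]=0)=0; Z[11]=0
i=12: min(r-i=1, Z[4]=0)=0; Z[12]=0
i=13: fresh scan; Z[13]=0
i=14: fresh scan; Z[14]=0
i=15: fresh scan; Z[15]=0
i=16: fresh scan; Z[16]=0
i=17: fresh scan; Z[17]=5 scan→box=[17,22)
i=18: min(r-i=4, Z[1]=0)=0; Z[18]=0
i=19: min(r-i=3, Z[2]=1)=1; Z[19]=1
i=20: min(r-i=2, Z[3]=0)=0; Z[20]=0
i=21: min(r-i=1, Z[4]=0)=0; Z[21]=0
i=22: fresh scan; Z[22]=0
i=23: fresh scan; Z[23]=1 scan→box=[23,24)
i=24: fresh scan; Z[24]=0
i=25: fresh scan; Z[25]=0
i=26: fresh scan; Z[26]=4 scan→box=[26,30)
i=27: min(r-i=3, Z[1]=0)=0; Z[27]=0
i=28: min(r-i=2, Z[2]=1)=1; Z[28]=1
i=29: min(r-i=1, Z[3]=0)=0; Z[29]=0
i=30: fresh scan; Z[30]=0
i=31: fresh scan; Z[31]=0

[32, 0, 1, 0, 0, 1, 0, 0, 5, 0, 1, 0, 0, 0, 0, 0, 0, 5, 0, 1, 0, 0, 0, 1, 0, 0, 4, 0, 1, 0, 0, 0]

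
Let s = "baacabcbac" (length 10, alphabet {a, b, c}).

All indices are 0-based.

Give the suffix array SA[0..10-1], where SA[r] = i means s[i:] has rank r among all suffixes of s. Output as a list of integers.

sorted suffixes:
  #0 SA[0]=1  'aacabcbac'
  #1 SA[1]=4  'abcbac'
  #2 SA[2]=8  'ac'
  #3 SA[3]=2  'acabcbac'
  #4 SA[4]=0  'baacabcbac'
  #5 SA[5]=7  'bac'
  #6 SA[6]=5  'bcbac'
  #7 SA[7]=9  'c'
  #8 SA[8]=3  'cabcbac'
  #9 SA[9]=6  'cbac'

[1, 4, 8, 2, 0, 7, 5, 9, 3, 6]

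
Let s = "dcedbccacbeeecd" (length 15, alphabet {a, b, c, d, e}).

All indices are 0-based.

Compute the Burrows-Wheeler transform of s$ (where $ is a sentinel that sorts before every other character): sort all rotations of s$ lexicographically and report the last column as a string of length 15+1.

rank  rotation          last
    0  $dcedbccacbeeecd  d
    1  acbeeecd$dcedbcc  c
    2  bccacbeeecd$dced  d
    3  beeecd$dcedbccac  c
    4  cacbeeecd$dcedbc  c
    5  cbeeecd$dcedbcca  a
    6  ccacbeeecd$dcedb  b
    7  cd$dcedbccacbeee  e
    8  cedbccacbeeecd$d  d
    9  d$dcedbccacbeeec  c
   10  dbccacbeeecd$dce  e
   11  dcedbccacbeeecd$  $
   12  ecd$dcedbccacbee  e
   13  edbccacbeeecd$dc  c
   14  eecd$dcedbccacbe  e
   15  eeecd$dcedbccacb  b

dcdccabedce$eceb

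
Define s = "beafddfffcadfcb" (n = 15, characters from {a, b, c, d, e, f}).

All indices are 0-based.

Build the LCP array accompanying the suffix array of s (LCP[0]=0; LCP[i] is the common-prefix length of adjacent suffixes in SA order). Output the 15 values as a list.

[0, 1, 0, 1, 0, 1, 0, 1, 2, 0, 0, 2, 1, 1, 2]

rank→(start, suffix):
  0 → (10, 'adfcb')
  1 → (2, 'afddfffcadfcb')
  2 → (14, 'b')
  3 → (0, 'beafddfffcadfcb')
  4 → (9, 'cadfcb')
  5 → (13, 'cb')
  6 → (4, 'ddfffcadfcb')
  7 → (11, 'dfcb')
  8 → (5, 'dfffcadfcb')
  9 → (1, 'eafddfffcadfcb')
  10 → (8, 'fcadfcb')
  11 → (12, 'fcb')
  12 → (3, 'fddfffcadfcb')
  13 → (7, 'ffcadfcb')
  14 → (6, 'fffcadfcb')

SA = [10, 2, 14, 0, 9, 13, 4, 11, 5, 1, 8, 12, 3, 7, 6]
i: (SA[i-1],SA[i]) lcp shared
  1: (10,2) 1 'a'
  2: (2,14) 0 ''
  3: (14,0) 1 'b'
  4: (0,9) 0 ''
  5: (9,13) 1 'c'
  6: (13,4) 0 ''
  7: (4,11) 1 'd'
  8: (11,5) 2 'df'
  9: (5,1) 0 ''
  10: (1,8) 0 ''
  11: (8,12) 2 'fc'
  12: (12,3) 1 'f'
  13: (3,7) 1 'f'
  14: (7,6) 2 'ff'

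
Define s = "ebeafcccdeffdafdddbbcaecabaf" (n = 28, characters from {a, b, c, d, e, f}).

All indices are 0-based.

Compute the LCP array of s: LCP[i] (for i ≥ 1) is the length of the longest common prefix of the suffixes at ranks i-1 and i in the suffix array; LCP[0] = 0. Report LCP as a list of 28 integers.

rank→(start, suffix):
  0 → (24, 'abaf')
  1 → (21, 'aecabaf')
  2 → (26, 'af')
  3 → (3, 'afcccdeffdafdddbbcaecabaf')
  4 → (13, 'afdddbbcaecabaf')
  5 → (25, 'baf')
  6 → (18, 'bbcaecabaf')
  7 → (19, 'bcaecabaf')
  8 → (1, 'beafcccdeffdafdddbbcaecabaf')
  9 → (23, 'cabaf')
  10 → (20, 'caecabaf')
  11 → (5, 'cccdeffdafdddbbcaecabaf')
  12 → (6, 'ccdeffdafdddbbcaecabaf')
  13 → (7, 'cdeffdafdddbbcaecabaf')
  14 → (12, 'dafdddbbcaecabaf')
  15 → (17, 'dbbcaecabaf')
  16 → (16, 'ddbbcaecabaf')
  17 → (15, 'dddbbcaecabaf')
  18 → (8, 'deffdafdddbbcaecabaf')
  19 → (2, 'eafcccdeffdafdddbbcaecabaf')
  20 → (0, 'ebeafcccdeffdafdddbbcaecabaf')
  21 → (22, 'ecabaf')
  22 → (9, 'effdafdddbbcaecabaf')
  23 → (27, 'f')
  24 → (4, 'fcccdeffdafdddbbcaecabaf')
  25 → (11, 'fdafdddbbcaecabaf')
  26 → (14, 'fdddbbcaecabaf')
  27 → (10, 'ffdafdddbbcaecabaf')

SA = [24, 21, 26, 3, 13, 25, 18, 19, 1, 23, 20, 5, 6, 7, 12, 17, 16, 15, 8, 2, 0, 22, 9, 27, 4, 11, 14, 10]
rank  pair      lcp
   1  s[24:],s[21:]  1  'a'
   2  s[21:],s[26:]  1  'a'
   3  s[26:],s[3:]  2  'af'
   4  s[3:],s[13:]  2  'af'
   5  s[13:],s[25:]  0  ''
   6  s[25:],s[18:]  1  'b'
   7  s[18:],s[19:]  1  'b'
   8  s[19:],s[1:]  1  'b'
   9  s[1:],s[23:]  0  ''
  10  s[23:],s[20:]  2  'ca'
  11  s[20:],s[5:]  1  'c'
  12  s[5:],s[6:]  2  'cc'
  13  s[6:],s[7:]  1  'c'
  14  s[7:],s[12:]  0  ''
  15  s[12:],s[17:]  1  'd'
  16  s[17:],s[16:]  1  'd'
  17  s[16:],s[15:]  2  'dd'
  18  s[15:],s[8:]  1  'd'
  19  s[8:],s[2:]  0  ''
  20  s[2:],s[0:]  1  'e'
  21  s[0:],s[22:]  1  'e'
  22  s[22:],s[9:]  1  'e'
  23  s[9:],s[27:]  0  ''
  24  s[27:],s[4:]  1  'f'
  25  s[4:],s[11:]  1  'f'
  26  s[11:],s[14:]  2  'fd'
  27  s[14:],s[10:]  1  'f'

[0, 1, 1, 2, 2, 0, 1, 1, 1, 0, 2, 1, 2, 1, 0, 1, 1, 2, 1, 0, 1, 1, 1, 0, 1, 1, 2, 1]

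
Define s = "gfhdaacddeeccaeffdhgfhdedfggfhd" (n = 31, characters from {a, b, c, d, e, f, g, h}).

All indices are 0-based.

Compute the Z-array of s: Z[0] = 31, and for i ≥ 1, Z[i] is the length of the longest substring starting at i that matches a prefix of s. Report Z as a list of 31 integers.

[31, 0, 0, 0, 0, 0, 0, 0, 0, 0, 0, 0, 0, 0, 0, 0, 0, 0, 0, 4, 0, 0, 0, 0, 0, 0, 1, 4, 0, 0, 0]

Z[0]=31
i=1: fresh scan; Z[1]=0
i=2: fresh scan; Z[2]=0
i=3: fresh scan; Z[3]=0
i=4: fresh scan; Z[4]=0
i=5: fresh scan; Z[5]=0
i=6: fresh scan; Z[6]=0
i=7: fresh scan; Z[7]=0
i=8: fresh scan; Z[8]=0
i=9: fresh scan; Z[9]=0
i=10: fresh scan; Z[10]=0
i=11: fresh scan; Z[11]=0
i=12: fresh scan; Z[12]=0
i=13: fresh scan; Z[13]=0
i=14: fresh scan; Z[14]=0
i=15: fresh scan; Z[15]=0
i=16: fresh scan; Z[16]=0
i=17: fresh scan; Z[17]=0
i=18: fresh scan; Z[18]=0
i=19: fresh scan; Z[19]=4 scan→box=[19,23)
i=20: min(r-i=3, Z[1]=0)=0; Z[20]=0
i=21: min(r-i=2, Z[2]=0)=0; Z[21]=0
i=22: min(r-i=1, Z[3]=0)=0; Z[22]=0
i=23: fresh scan; Z[23]=0
i=24: fresh scan; Z[24]=0
i=25: fresh scan; Z[25]=0
i=26: fresh scan; Z[26]=1 scan→box=[26,27)
i=27: fresh scan; Z[27]=4 scan→box=[27,31)
i=28: min(r-i=3, Z[1]=0)=0; Z[28]=0
i=29: min(r-i=2, Z[2]=0)=0; Z[29]=0
i=30: min(r-i=1, Z[3]=0)=0; Z[30]=0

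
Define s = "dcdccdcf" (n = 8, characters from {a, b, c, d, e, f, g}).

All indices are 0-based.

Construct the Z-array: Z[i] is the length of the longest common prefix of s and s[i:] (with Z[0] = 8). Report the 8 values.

Z[0]=8
i=1: outside box; Z[1]=0
i=2: outside box; Z[2]=2 grow→box=[2,4)
i=3: min(r-i=1, Z[1]=0)=0; Z[3]=0
i=4: outside box; Z[4]=0
i=5: outside box; Z[5]=2 grow→box=[5,7)
i=6: min(r-i=1, Z[1]=0)=0; Z[6]=0
i=7: outside box; Z[7]=0

[8, 0, 2, 0, 0, 2, 0, 0]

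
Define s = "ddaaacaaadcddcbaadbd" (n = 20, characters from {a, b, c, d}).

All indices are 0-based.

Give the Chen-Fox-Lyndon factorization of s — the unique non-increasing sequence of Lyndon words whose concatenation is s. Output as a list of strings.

["d", "d", "aaacaaadcddcbaadbd"]

emit factor 1: 'd' (i=0, period=1)
emit factor 2: 'd' (i=1, period=1)
emit factor 3: 'aaacaaadcddcbaadbd' (i=2, period=18)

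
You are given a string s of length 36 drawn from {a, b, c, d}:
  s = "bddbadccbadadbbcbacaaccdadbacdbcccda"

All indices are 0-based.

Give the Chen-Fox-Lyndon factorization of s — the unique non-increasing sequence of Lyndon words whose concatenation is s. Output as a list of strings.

emit factor 1: 'bdd' (i=0, period=3)
emit factor 2: 'b' (i=3, period=1)
emit factor 3: 'adccb' (i=4, period=5)
emit factor 4: 'adadbbcb' (i=9, period=8)
emit factor 5: 'ac' (i=17, period=2)
emit factor 6: 'aaccdadbacdbcccd' (i=19, period=16)
emit factor 7: 'a' (i=35, period=1)

["bdd", "b", "adccb", "adadbbcb", "ac", "aaccdadbacdbcccd", "a"]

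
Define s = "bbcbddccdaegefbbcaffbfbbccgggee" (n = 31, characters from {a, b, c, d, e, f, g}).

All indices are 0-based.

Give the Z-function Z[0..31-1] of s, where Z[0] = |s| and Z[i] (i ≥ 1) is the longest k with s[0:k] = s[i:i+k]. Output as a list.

Z[0]=31
i=1: fresh scan; Z[1]=1 grow→box=[1,2)
i=2: fresh scan; Z[2]=0
i=3: fresh scan; Z[3]=1 grow→box=[3,4)
i=4: fresh scan; Z[4]=0
i=5: fresh scan; Z[5]=0
i=6: fresh scan; Z[6]=0
i=7: fresh scan; Z[7]=0
i=8: fresh scan; Z[8]=0
i=9: fresh scan; Z[9]=0
i=10: fresh scan; Z[10]=0
i=11: fresh scan; Z[11]=0
i=12: fresh scan; Z[12]=0
i=13: fresh scan; Z[13]=0
i=14: fresh scan; Z[14]=3 grow→box=[14,17)
i=15: min(r-i=2, Z[1]=1)=1; Z[15]=1
i=16: min(r-i=1, Z[2]=0)=0; Z[16]=0
i=17: fresh scan; Z[17]=0
i=18: fresh scan; Z[18]=0
i=19: fresh scan; Z[19]=0
i=20: fresh scan; Z[20]=1 grow→box=[20,21)
i=21: fresh scan; Z[21]=0
i=22: fresh scan; Z[22]=3 grow→box=[22,25)
i=23: min(r-i=2, Z[1]=1)=1; Z[23]=1
i=24: min(r-i=1, Z[2]=0)=0; Z[24]=0
i=25: fresh scan; Z[25]=0
i=26: fresh scan; Z[26]=0
i=27: fresh scan; Z[27]=0
i=28: fresh scan; Z[28]=0
i=29: fresh scan; Z[29]=0
i=30: fresh scan; Z[30]=0

[31, 1, 0, 1, 0, 0, 0, 0, 0, 0, 0, 0, 0, 0, 3, 1, 0, 0, 0, 0, 1, 0, 3, 1, 0, 0, 0, 0, 0, 0, 0]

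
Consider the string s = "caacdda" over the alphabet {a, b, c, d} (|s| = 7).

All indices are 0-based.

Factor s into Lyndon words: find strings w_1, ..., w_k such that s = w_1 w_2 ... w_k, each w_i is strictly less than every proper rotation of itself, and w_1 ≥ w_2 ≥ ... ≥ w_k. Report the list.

emit factor 1: 'c' (i=0, period=1)
emit factor 2: 'aacdd' (i=1, period=5)
emit factor 3: 'a' (i=6, period=1)

["c", "aacdd", "a"]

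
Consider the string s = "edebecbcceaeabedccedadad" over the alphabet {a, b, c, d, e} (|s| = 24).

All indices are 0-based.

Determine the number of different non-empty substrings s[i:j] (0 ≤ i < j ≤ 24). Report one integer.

271

rank→(start, suffix):
  0 → (12, 'abedccedadad')
  1 → (22, 'ad')
  2 → (20, 'adad')
  3 → (10, 'aeabedccedadad')
  4 → (6, 'bcceaeabedccedadad')
  5 → (3, 'becbcceaeabedccedadad')
  6 → (13, 'bedccedadad')
  7 → (5, 'cbcceaeabedccedadad')
  8 → (7, 'cceaeabedccedadad')
  9 → (16, 'ccedadad')
  10 → (8, 'ceaeabedccedadad')
  11 → (17, 'cedadad')
  12 → (23, 'd')
  13 → (21, 'dad')
  14 → (19, 'dadad')
  15 → (15, 'dccedadad')
  16 → (1, 'debecbcceaeabedccedadad')
  17 → (11, 'eabedccedadad')
  18 → (9, 'eaeabedccedadad')
  19 → (2, 'ebecbcceaeabedccedadad')
  20 → (4, 'ecbcceaeabedccedadad')
  21 → (18, 'edadad')
  22 → (14, 'edccedadad')
  23 → (0, 'edebecbcceaeabedccedadad')

SA = [12, 22, 20, 10, 6, 3, 13, 5, 7, 16, 8, 17, 23, 21, 19, 15, 1, 11, 9, 2, 4, 18, 14, 0]
i: (SA[i-1],SA[i]) lcp shared
  1: (12,22) 1 'a'
  2: (22,20) 2 'ad'
  3: (20,10) 1 'a'
  4: (10,6) 0 ''
  5: (6,3) 1 'b'
  6: (3,13) 2 'be'
  7: (13,5) 0 ''
  8: (5,7) 1 'c'
  9: (7,16) 3 'cce'
  10: (16,8) 1 'c'
  11: (8,17) 2 'ce'
  12: (17,23) 0 ''
  13: (23,21) 1 'd'
  14: (21,19) 3 'dad'
  15: (19,15) 1 'd'
  16: (15,1) 1 'd'
  17: (1,11) 0 ''
  18: (11,9) 2 'ea'
  19: (9,2) 1 'e'
  20: (2,4) 1 'e'
  21: (4,18) 1 'e'
  22: (18,14) 2 'ed'
  23: (14,0) 2 'ed'

n(n+1)/2 = 24·25/2 = 300
Σ LCP = 0 + 1 + 2 + 1 + 0 + 1 + 2 + 0 + 1 + 3 + 1 + 2 + 0 + 1 + 3 + 1 + 1 + 0 + 2 + 1 + 1 + 1 + 2 + 2 = 29
distinct = 300 − 29 = 271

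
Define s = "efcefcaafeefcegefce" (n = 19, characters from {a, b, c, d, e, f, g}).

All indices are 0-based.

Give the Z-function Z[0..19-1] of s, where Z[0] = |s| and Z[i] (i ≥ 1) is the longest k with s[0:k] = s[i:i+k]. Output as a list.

Z[0]=19
i=1: fresh scan; Z[1]=0
i=2: fresh scan; Z[2]=0
i=3: fresh scan; Z[3]=3 scan→box=[3,6)
i=4: min(r-i=2, Z[1]=0)=0; Z[4]=0
i=5: min(r-i=1, Z[2]=0)=0; Z[5]=0
i=6: fresh scan; Z[6]=0
i=7: fresh scan; Z[7]=0
i=8: fresh scan; Z[8]=0
i=9: fresh scan; Z[9]=1 scan→box=[9,10)
i=10: fresh scan; Z[10]=4 scan→box=[10,14)
i=11: min(r-i=3, Z[1]=0)=0; Z[11]=0
i=12: min(r-i=2, Z[2]=0)=0; Z[12]=0
i=13: min(r-i=1, Z[3]=3)=1; Z[13]=1
i=14: fresh scan; Z[14]=0
i=15: fresh scan; Z[15]=4 scan→box=[15,19)
i=16: min(r-i=3, Z[1]=0)=0; Z[16]=0
i=17: min(r-i=2, Z[2]=0)=0; Z[17]=0
i=18: min(r-i=1, Z[3]=3)=1; Z[18]=1

[19, 0, 0, 3, 0, 0, 0, 0, 0, 1, 4, 0, 0, 1, 0, 4, 0, 0, 1]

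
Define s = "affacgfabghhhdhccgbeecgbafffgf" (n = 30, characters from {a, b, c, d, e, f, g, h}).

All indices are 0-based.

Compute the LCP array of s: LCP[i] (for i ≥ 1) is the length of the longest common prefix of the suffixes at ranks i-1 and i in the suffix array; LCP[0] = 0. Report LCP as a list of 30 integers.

rank | idx | suffix
   0 |   7 | abghhhdhccgbeecgbafffgf
   1 |   3 | acgfabghhhdhccgbeecgbafffgf
   2 |   0 | affacgfabghhhdhccgbeecgbafffgf
   3 |  24 | afffgf
   4 |  23 | bafffgf
   5 |  18 | beecgbafffgf
   6 |   8 | bghhhdhccgbeecgbafffgf
   7 |  15 | ccgbeecgbafffgf
   8 |  21 | cgbafffgf
   9 |  16 | cgbeecgbafffgf
  10 |   4 | cgfabghhhdhccgbeecgbafffgf
  11 |  13 | dhccgbeecgbafffgf
  12 |  20 | ecgbafffgf
  13 |  19 | eecgbafffgf
  14 |  29 | f
  15 |   6 | fabghhhdhccgbeecgbafffgf
  16 |   2 | facgfabghhhdhccgbeecgbafffgf
  17 |   1 | ffacgfabghhhdhccgbeecgbafffgf
  18 |  25 | fffgf
  19 |  26 | ffgf
  20 |  27 | fgf
  21 |  22 | gbafffgf
  22 |  17 | gbeecgbafffgf
  23 |  28 | gf
  24 |   5 | gfabghhhdhccgbeecgbafffgf
  25 |   9 | ghhhdhccgbeecgbafffgf
  26 |  14 | hccgbeecgbafffgf
  27 |  12 | hdhccgbeecgbafffgf
  28 |  11 | hhdhccgbeecgbafffgf
  29 |  10 | hhhdhccgbeecgbafffgf

SA = [7, 3, 0, 24, 23, 18, 8, 15, 21, 16, 4, 13, 20, 19, 29, 6, 2, 1, 25, 26, 27, 22, 17, 28, 5, 9, 14, 12, 11, 10]
rank  pair      lcp
   1  s[7:],s[3:]  1  'a'
   2  s[3:],s[0:]  1  'a'
   3  s[0:],s[24:]  3  'aff'
   4  s[24:],s[23:]  0  ''
   5  s[23:],s[18:]  1  'b'
   6  s[18:],s[8:]  1  'b'
   7  s[8:],s[15:]  0  ''
   8  s[15:],s[21:]  1  'c'
   9  s[21:],s[16:]  3  'cgb'
  10  s[16:],s[4:]  2  'cg'
  11  s[4:],s[13:]  0  ''
  12  s[13:],s[20:]  0  ''
  13  s[20:],s[19:]  1  'e'
  14  s[19:],s[29:]  0  ''
  15  s[29:],s[6:]  1  'f'
  16  s[6:],s[2:]  2  'fa'
  17  s[2:],s[1:]  1  'f'
  18  s[1:],s[25:]  2  'ff'
  19  s[25:],s[26:]  2  'ff'
  20  s[26:],s[27:]  1  'f'
  21  s[27:],s[22:]  0  ''
  22  s[22:],s[17:]  2  'gb'
  23  s[17:],s[28:]  1  'g'
  24  s[28:],s[5:]  2  'gf'
  25  s[5:],s[9:]  1  'g'
  26  s[9:],s[14:]  0  ''
  27  s[14:],s[12:]  1  'h'
  28  s[12:],s[11:]  1  'h'
  29  s[11:],s[10:]  2  'hh'

[0, 1, 1, 3, 0, 1, 1, 0, 1, 3, 2, 0, 0, 1, 0, 1, 2, 1, 2, 2, 1, 0, 2, 1, 2, 1, 0, 1, 1, 2]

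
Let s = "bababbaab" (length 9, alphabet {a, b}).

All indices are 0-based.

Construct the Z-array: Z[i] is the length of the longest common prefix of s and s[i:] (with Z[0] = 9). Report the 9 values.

Z[0]=9
i=1: i≥r, start 0; Z[1]=0
i=2: i≥r, start 0; Z[2]=3 scan→box=[2,5)
i=3: min(r-i=2, Z[1]=0)=0; Z[3]=0
i=4: min(r-i=1, Z[2]=3)=1; Z[4]=1
i=5: i≥r, start 0; Z[5]=2 scan→box=[5,7)
i=6: min(r-i=1, Z[1]=0)=0; Z[6]=0
i=7: i≥r, start 0; Z[7]=0
i=8: i≥r, start 0; Z[8]=1 scan→box=[8,9)

[9, 0, 3, 0, 1, 2, 0, 0, 1]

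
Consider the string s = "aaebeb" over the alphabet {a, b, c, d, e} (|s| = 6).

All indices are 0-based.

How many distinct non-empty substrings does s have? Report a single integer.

rank | idx | suffix
   0 |   0 | aaebeb
   1 |   1 | aebeb
   2 |   5 | b
   3 |   3 | beb
   4 |   4 | eb
   5 |   2 | ebeb

SA = [0, 1, 5, 3, 4, 2]
rank  pair      lcp
   1  s[0:],s[1:]  1  'a'
   2  s[1:],s[5:]  0  ''
   3  s[5:],s[3:]  1  'b'
   4  s[3:],s[4:]  0  ''
   5  s[4:],s[2:]  2  'eb'

n(n+1)/2 = 6·7/2 = 21
Σ LCP = 0 + 1 + 0 + 1 + 0 + 2 = 4
distinct = 21 − 4 = 17

17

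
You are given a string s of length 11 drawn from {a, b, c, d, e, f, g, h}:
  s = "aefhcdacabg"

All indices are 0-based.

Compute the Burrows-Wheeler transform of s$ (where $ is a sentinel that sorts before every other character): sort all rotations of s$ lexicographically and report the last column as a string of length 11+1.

gcd$aahcaebf

rank  rotation      last
    0  $aefhcdacabg  g
    1  abg$aefhcdac  c
    2  acabg$aefhcd  d
    3  aefhcdacabg$  $
    4  bg$aefhcdaca  a
    5  cabg$aefhcda  a
    6  cdacabg$aefh  h
    7  dacabg$aefhc  c
    8  efhcdacabg$a  a
    9  fhcdacabg$ae  e
   10  g$aefhcdacab  b
   11  hcdacabg$aef  f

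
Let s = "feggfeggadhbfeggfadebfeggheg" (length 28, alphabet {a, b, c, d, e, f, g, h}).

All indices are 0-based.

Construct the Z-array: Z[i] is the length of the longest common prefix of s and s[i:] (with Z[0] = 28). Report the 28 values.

Z[0]=28
i=1: fresh scan; Z[1]=0
i=2: fresh scan; Z[2]=0
i=3: fresh scan; Z[3]=0
i=4: fresh scan; Z[4]=4 extend→box=[4,8)
i=5: min(r-i=3, Z[1]=0)=0; Z[5]=0
i=6: min(r-i=2, Z[2]=0)=0; Z[6]=0
i=7: min(r-i=1, Z[3]=0)=0; Z[7]=0
i=8: fresh scan; Z[8]=0
i=9: fresh scan; Z[9]=0
i=10: fresh scan; Z[10]=0
i=11: fresh scan; Z[11]=0
i=12: fresh scan; Z[12]=5 extend→box=[12,17)
i=13: min(r-i=4, Z[1]=0)=0; Z[13]=0
i=14: min(r-i=3, Z[2]=0)=0; Z[14]=0
i=15: min(r-i=2, Z[3]=0)=0; Z[15]=0
i=16: min(r-i=1, Z[4]=4)=1; Z[16]=1
i=17: fresh scan; Z[17]=0
i=18: fresh scan; Z[18]=0
i=19: fresh scan; Z[19]=0
i=20: fresh scan; Z[20]=0
i=21: fresh scan; Z[21]=4 extend→box=[21,25)
i=22: min(r-i=3, Z[1]=0)=0; Z[22]=0
i=23: min(r-i=2, Z[2]=0)=0; Z[23]=0
i=24: min(r-i=1, Z[3]=0)=0; Z[24]=0
i=25: fresh scan; Z[25]=0
i=26: fresh scan; Z[26]=0
i=27: fresh scan; Z[27]=0

[28, 0, 0, 0, 4, 0, 0, 0, 0, 0, 0, 0, 5, 0, 0, 0, 1, 0, 0, 0, 0, 4, 0, 0, 0, 0, 0, 0]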